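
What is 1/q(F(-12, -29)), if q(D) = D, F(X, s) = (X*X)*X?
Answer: -1/1728 ≈ -0.00057870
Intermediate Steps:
F(X, s) = X³ (F(X, s) = X²*X = X³)
1/q(F(-12, -29)) = 1/((-12)³) = 1/(-1728) = -1/1728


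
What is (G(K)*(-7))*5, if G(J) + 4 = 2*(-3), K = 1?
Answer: 350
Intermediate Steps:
G(J) = -10 (G(J) = -4 + 2*(-3) = -4 - 6 = -10)
(G(K)*(-7))*5 = -10*(-7)*5 = 70*5 = 350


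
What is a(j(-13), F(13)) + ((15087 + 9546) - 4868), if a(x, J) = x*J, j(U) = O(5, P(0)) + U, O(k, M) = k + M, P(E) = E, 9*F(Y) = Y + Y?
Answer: 177677/9 ≈ 19742.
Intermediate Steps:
F(Y) = 2*Y/9 (F(Y) = (Y + Y)/9 = (2*Y)/9 = 2*Y/9)
O(k, M) = M + k
j(U) = 5 + U (j(U) = (0 + 5) + U = 5 + U)
a(x, J) = J*x
a(j(-13), F(13)) + ((15087 + 9546) - 4868) = ((2/9)*13)*(5 - 13) + ((15087 + 9546) - 4868) = (26/9)*(-8) + (24633 - 4868) = -208/9 + 19765 = 177677/9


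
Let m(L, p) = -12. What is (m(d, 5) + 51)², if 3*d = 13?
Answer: 1521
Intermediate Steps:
d = 13/3 (d = (⅓)*13 = 13/3 ≈ 4.3333)
(m(d, 5) + 51)² = (-12 + 51)² = 39² = 1521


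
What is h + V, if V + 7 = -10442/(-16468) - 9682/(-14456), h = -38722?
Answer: -50106358031/1293812 ≈ -38728.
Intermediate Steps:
V = -7369767/1293812 (V = -7 + (-10442/(-16468) - 9682/(-14456)) = -7 + (-10442*(-1/16468) - 9682*(-1/14456)) = -7 + (227/358 + 4841/7228) = -7 + 1686917/1293812 = -7369767/1293812 ≈ -5.6962)
h + V = -38722 - 7369767/1293812 = -50106358031/1293812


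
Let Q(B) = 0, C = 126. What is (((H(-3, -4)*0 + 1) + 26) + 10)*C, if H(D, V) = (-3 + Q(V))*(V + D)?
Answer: 4662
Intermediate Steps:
H(D, V) = -3*D - 3*V (H(D, V) = (-3 + 0)*(V + D) = -3*(D + V) = -3*D - 3*V)
(((H(-3, -4)*0 + 1) + 26) + 10)*C = ((((-3*(-3) - 3*(-4))*0 + 1) + 26) + 10)*126 = ((((9 + 12)*0 + 1) + 26) + 10)*126 = (((21*0 + 1) + 26) + 10)*126 = (((0 + 1) + 26) + 10)*126 = ((1 + 26) + 10)*126 = (27 + 10)*126 = 37*126 = 4662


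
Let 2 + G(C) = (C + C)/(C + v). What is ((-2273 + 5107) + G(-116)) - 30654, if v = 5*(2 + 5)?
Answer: -2253350/81 ≈ -27819.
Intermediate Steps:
v = 35 (v = 5*7 = 35)
G(C) = -2 + 2*C/(35 + C) (G(C) = -2 + (C + C)/(C + 35) = -2 + (2*C)/(35 + C) = -2 + 2*C/(35 + C))
((-2273 + 5107) + G(-116)) - 30654 = ((-2273 + 5107) - 70/(35 - 116)) - 30654 = (2834 - 70/(-81)) - 30654 = (2834 - 70*(-1/81)) - 30654 = (2834 + 70/81) - 30654 = 229624/81 - 30654 = -2253350/81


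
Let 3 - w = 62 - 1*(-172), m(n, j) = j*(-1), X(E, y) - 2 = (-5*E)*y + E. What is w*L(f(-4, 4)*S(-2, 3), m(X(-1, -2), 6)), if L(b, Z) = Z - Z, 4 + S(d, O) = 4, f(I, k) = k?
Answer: 0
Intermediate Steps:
X(E, y) = 2 + E - 5*E*y (X(E, y) = 2 + ((-5*E)*y + E) = 2 + (-5*E*y + E) = 2 + (E - 5*E*y) = 2 + E - 5*E*y)
S(d, O) = 0 (S(d, O) = -4 + 4 = 0)
m(n, j) = -j
L(b, Z) = 0
w = -231 (w = 3 - (62 - 1*(-172)) = 3 - (62 + 172) = 3 - 1*234 = 3 - 234 = -231)
w*L(f(-4, 4)*S(-2, 3), m(X(-1, -2), 6)) = -231*0 = 0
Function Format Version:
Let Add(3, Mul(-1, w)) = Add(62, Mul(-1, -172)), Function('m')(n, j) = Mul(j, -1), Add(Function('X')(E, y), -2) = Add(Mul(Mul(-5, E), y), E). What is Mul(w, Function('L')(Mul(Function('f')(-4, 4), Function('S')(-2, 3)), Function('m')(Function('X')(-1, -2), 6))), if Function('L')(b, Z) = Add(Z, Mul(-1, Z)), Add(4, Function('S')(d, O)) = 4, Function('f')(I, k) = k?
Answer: 0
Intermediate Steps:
Function('X')(E, y) = Add(2, E, Mul(-5, E, y)) (Function('X')(E, y) = Add(2, Add(Mul(Mul(-5, E), y), E)) = Add(2, Add(Mul(-5, E, y), E)) = Add(2, Add(E, Mul(-5, E, y))) = Add(2, E, Mul(-5, E, y)))
Function('S')(d, O) = 0 (Function('S')(d, O) = Add(-4, 4) = 0)
Function('m')(n, j) = Mul(-1, j)
Function('L')(b, Z) = 0
w = -231 (w = Add(3, Mul(-1, Add(62, Mul(-1, -172)))) = Add(3, Mul(-1, Add(62, 172))) = Add(3, Mul(-1, 234)) = Add(3, -234) = -231)
Mul(w, Function('L')(Mul(Function('f')(-4, 4), Function('S')(-2, 3)), Function('m')(Function('X')(-1, -2), 6))) = Mul(-231, 0) = 0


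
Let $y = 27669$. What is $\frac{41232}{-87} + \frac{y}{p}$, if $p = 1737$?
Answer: $- \frac{7690309}{16791} \approx -458.0$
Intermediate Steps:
$\frac{41232}{-87} + \frac{y}{p} = \frac{41232}{-87} + \frac{27669}{1737} = 41232 \left(- \frac{1}{87}\right) + 27669 \cdot \frac{1}{1737} = - \frac{13744}{29} + \frac{9223}{579} = - \frac{7690309}{16791}$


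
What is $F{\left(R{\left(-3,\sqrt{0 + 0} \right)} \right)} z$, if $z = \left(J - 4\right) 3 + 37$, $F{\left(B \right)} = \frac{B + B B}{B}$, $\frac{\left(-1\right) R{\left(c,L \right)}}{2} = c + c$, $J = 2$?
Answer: $403$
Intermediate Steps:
$R{\left(c,L \right)} = - 4 c$ ($R{\left(c,L \right)} = - 2 \left(c + c\right) = - 2 \cdot 2 c = - 4 c$)
$F{\left(B \right)} = \frac{B + B^{2}}{B}$
$z = 31$ ($z = \left(2 - 4\right) 3 + 37 = \left(-2\right) 3 + 37 = -6 + 37 = 31$)
$F{\left(R{\left(-3,\sqrt{0 + 0} \right)} \right)} z = \left(1 - -12\right) 31 = \left(1 + 12\right) 31 = 13 \cdot 31 = 403$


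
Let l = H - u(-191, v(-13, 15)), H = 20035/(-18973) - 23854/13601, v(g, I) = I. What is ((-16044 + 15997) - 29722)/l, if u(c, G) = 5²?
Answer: 7681943230437/7176372302 ≈ 1070.4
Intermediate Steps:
u(c, G) = 25
H = -725077977/258051773 (H = 20035*(-1/18973) - 23854*1/13601 = -20035/18973 - 23854/13601 = -725077977/258051773 ≈ -2.8098)
l = -7176372302/258051773 (l = -725077977/258051773 - 1*25 = -725077977/258051773 - 25 = -7176372302/258051773 ≈ -27.810)
((-16044 + 15997) - 29722)/l = ((-16044 + 15997) - 29722)/(-7176372302/258051773) = (-47 - 29722)*(-258051773/7176372302) = -29769*(-258051773/7176372302) = 7681943230437/7176372302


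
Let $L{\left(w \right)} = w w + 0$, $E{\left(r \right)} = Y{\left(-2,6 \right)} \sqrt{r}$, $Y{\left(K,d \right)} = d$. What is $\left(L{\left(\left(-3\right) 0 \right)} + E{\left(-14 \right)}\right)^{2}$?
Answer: $-504$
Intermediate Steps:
$E{\left(r \right)} = 6 \sqrt{r}$
$L{\left(w \right)} = w^{2}$ ($L{\left(w \right)} = w^{2} + 0 = w^{2}$)
$\left(L{\left(\left(-3\right) 0 \right)} + E{\left(-14 \right)}\right)^{2} = \left(\left(\left(-3\right) 0\right)^{2} + 6 \sqrt{-14}\right)^{2} = \left(0^{2} + 6 i \sqrt{14}\right)^{2} = \left(0 + 6 i \sqrt{14}\right)^{2} = \left(6 i \sqrt{14}\right)^{2} = -504$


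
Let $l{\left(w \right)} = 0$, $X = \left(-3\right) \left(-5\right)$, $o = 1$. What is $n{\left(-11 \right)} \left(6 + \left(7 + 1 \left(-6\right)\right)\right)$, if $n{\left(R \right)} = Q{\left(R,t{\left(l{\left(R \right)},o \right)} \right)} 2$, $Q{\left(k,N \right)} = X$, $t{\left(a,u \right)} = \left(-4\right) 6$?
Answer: $210$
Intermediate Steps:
$X = 15$
$t{\left(a,u \right)} = -24$
$Q{\left(k,N \right)} = 15$
$n{\left(R \right)} = 30$ ($n{\left(R \right)} = 15 \cdot 2 = 30$)
$n{\left(-11 \right)} \left(6 + \left(7 + 1 \left(-6\right)\right)\right) = 30 \left(6 + \left(7 + 1 \left(-6\right)\right)\right) = 30 \left(6 + \left(7 - 6\right)\right) = 30 \left(6 + 1\right) = 30 \cdot 7 = 210$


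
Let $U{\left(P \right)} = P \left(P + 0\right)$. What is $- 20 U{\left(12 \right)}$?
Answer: $-2880$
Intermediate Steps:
$U{\left(P \right)} = P^{2}$ ($U{\left(P \right)} = P P = P^{2}$)
$- 20 U{\left(12 \right)} = - 20 \cdot 12^{2} = \left(-20\right) 144 = -2880$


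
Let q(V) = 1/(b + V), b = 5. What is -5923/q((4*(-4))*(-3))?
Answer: -313919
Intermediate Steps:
q(V) = 1/(5 + V)
-5923/q((4*(-4))*(-3)) = -5923/(1/(5 + (4*(-4))*(-3))) = -5923/(1/(5 - 16*(-3))) = -5923/(1/(5 + 48)) = -5923/(1/53) = -5923/1/53 = -5923*53 = -313919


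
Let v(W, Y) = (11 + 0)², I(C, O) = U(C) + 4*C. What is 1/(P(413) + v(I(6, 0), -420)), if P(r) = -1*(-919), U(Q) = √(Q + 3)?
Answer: 1/1040 ≈ 0.00096154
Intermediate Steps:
U(Q) = √(3 + Q)
I(C, O) = √(3 + C) + 4*C
P(r) = 919
v(W, Y) = 121 (v(W, Y) = 11² = 121)
1/(P(413) + v(I(6, 0), -420)) = 1/(919 + 121) = 1/1040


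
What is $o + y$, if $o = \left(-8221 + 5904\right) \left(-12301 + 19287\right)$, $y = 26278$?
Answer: $-16160284$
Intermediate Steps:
$o = -16186562$ ($o = \left(-2317\right) 6986 = -16186562$)
$o + y = -16186562 + 26278 = -16160284$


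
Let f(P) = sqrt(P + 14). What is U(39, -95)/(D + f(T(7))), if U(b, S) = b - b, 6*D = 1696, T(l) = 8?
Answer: 0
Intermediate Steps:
D = 848/3 (D = (1/6)*1696 = 848/3 ≈ 282.67)
U(b, S) = 0
f(P) = sqrt(14 + P)
U(39, -95)/(D + f(T(7))) = 0/(848/3 + sqrt(14 + 8)) = 0/(848/3 + sqrt(22)) = 0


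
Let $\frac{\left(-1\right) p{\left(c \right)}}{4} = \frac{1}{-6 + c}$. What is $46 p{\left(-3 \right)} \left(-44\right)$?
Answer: $- \frac{8096}{9} \approx -899.56$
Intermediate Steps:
$p{\left(c \right)} = - \frac{4}{-6 + c}$
$46 p{\left(-3 \right)} \left(-44\right) = 46 \left(- \frac{4}{-6 - 3}\right) \left(-44\right) = 46 \left(- \frac{4}{-9}\right) \left(-44\right) = 46 \left(\left(-4\right) \left(- \frac{1}{9}\right)\right) \left(-44\right) = 46 \cdot \frac{4}{9} \left(-44\right) = \frac{184}{9} \left(-44\right) = - \frac{8096}{9}$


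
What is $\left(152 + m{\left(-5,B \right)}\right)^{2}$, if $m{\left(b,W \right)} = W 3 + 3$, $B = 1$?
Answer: $24964$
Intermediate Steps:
$m{\left(b,W \right)} = 3 + 3 W$ ($m{\left(b,W \right)} = 3 W + 3 = 3 + 3 W$)
$\left(152 + m{\left(-5,B \right)}\right)^{2} = \left(152 + \left(3 + 3 \cdot 1\right)\right)^{2} = \left(152 + \left(3 + 3\right)\right)^{2} = \left(152 + 6\right)^{2} = 158^{2} = 24964$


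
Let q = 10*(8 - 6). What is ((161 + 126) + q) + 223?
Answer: 530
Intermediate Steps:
q = 20 (q = 10*2 = 20)
((161 + 126) + q) + 223 = ((161 + 126) + 20) + 223 = (287 + 20) + 223 = 307 + 223 = 530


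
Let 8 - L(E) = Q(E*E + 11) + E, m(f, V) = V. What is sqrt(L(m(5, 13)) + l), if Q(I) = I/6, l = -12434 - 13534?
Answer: I*sqrt(26003) ≈ 161.25*I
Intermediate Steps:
l = -25968
Q(I) = I/6
L(E) = 37/6 - E - E**2/6 (L(E) = 8 - ((E*E + 11)/6 + E) = 8 - ((E**2 + 11)/6 + E) = 8 - ((11 + E**2)/6 + E) = 8 - ((11/6 + E**2/6) + E) = 8 - (11/6 + E + E**2/6) = 8 + (-11/6 - E - E**2/6) = 37/6 - E - E**2/6)
sqrt(L(m(5, 13)) + l) = sqrt((37/6 - 1*13 - 1/6*13**2) - 25968) = sqrt((37/6 - 13 - 1/6*169) - 25968) = sqrt((37/6 - 13 - 169/6) - 25968) = sqrt(-35 - 25968) = sqrt(-26003) = I*sqrt(26003)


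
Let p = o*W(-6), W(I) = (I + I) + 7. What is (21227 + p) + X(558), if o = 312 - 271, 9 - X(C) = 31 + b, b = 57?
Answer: 20943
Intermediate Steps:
W(I) = 7 + 2*I (W(I) = 2*I + 7 = 7 + 2*I)
X(C) = -79 (X(C) = 9 - (31 + 57) = 9 - 1*88 = 9 - 88 = -79)
o = 41
p = -205 (p = 41*(7 + 2*(-6)) = 41*(7 - 12) = 41*(-5) = -205)
(21227 + p) + X(558) = (21227 - 205) - 79 = 21022 - 79 = 20943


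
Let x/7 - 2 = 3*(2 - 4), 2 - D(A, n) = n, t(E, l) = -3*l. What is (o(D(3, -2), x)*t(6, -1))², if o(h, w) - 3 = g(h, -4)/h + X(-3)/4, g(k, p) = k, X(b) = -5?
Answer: 1089/16 ≈ 68.063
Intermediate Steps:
D(A, n) = 2 - n
x = -28 (x = 14 + 7*(3*(2 - 4)) = 14 + 7*(3*(-2)) = 14 + 7*(-6) = 14 - 42 = -28)
o(h, w) = 11/4 (o(h, w) = 3 + (h/h - 5/4) = 3 + (1 - 5*¼) = 3 + (1 - 5/4) = 3 - ¼ = 11/4)
(o(D(3, -2), x)*t(6, -1))² = (11*(-3*(-1))/4)² = ((11/4)*3)² = (33/4)² = 1089/16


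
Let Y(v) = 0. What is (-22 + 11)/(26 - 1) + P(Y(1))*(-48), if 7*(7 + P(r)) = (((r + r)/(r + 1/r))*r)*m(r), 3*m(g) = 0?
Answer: 8389/25 ≈ 335.56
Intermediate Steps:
m(g) = 0 (m(g) = (1/3)*0 = 0)
P(r) = -7 (P(r) = -7 + ((((r + r)/(r + 1/r))*r)*0)/7 = -7 + ((((2*r)/(r + 1/r))*r)*0)/7 = -7 + (((2*r/(r + 1/r))*r)*0)/7 = -7 + ((2*r**2/(r + 1/r))*0)/7 = -7 + (1/7)*0 = -7 + 0 = -7)
(-22 + 11)/(26 - 1) + P(Y(1))*(-48) = (-22 + 11)/(26 - 1) - 7*(-48) = -11/25 + 336 = 8389/25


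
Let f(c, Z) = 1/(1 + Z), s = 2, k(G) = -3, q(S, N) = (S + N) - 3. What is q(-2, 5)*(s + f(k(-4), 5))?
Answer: 0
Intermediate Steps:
q(S, N) = -3 + N + S (q(S, N) = (N + S) - 3 = -3 + N + S)
q(-2, 5)*(s + f(k(-4), 5)) = (-3 + 5 - 2)*(2 + 1/(1 + 5)) = 0*(2 + 1/6) = 0*(13/6) = 0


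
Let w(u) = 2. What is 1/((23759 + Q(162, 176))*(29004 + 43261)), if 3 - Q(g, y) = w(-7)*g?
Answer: 1/1693747070 ≈ 5.9041e-10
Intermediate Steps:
Q(g, y) = 3 - 2*g
1/((23759 + Q(162, 176))*(29004 + 43261)) = 1/((23759 + (3 - 2*162))*(29004 + 43261)) = 1/((23759 + (3 - 324))*72265) = 1/((23759 - 321)*72265) = 1/(23438*72265) = 1/1693747070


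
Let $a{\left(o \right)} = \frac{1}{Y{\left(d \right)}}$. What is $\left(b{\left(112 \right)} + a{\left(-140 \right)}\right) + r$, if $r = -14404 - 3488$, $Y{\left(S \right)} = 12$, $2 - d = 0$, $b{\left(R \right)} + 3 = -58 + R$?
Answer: $- \frac{214091}{12} \approx -17841.0$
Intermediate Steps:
$b{\left(R \right)} = -61 + R$ ($b{\left(R \right)} = -3 + \left(-58 + R\right) = -61 + R$)
$d = 2$ ($d = 2 - 0 = 2 + 0 = 2$)
$r = -17892$
$a{\left(o \right)} = \frac{1}{12}$
$\left(b{\left(112 \right)} + a{\left(-140 \right)}\right) + r = \left(\left(-61 + 112\right) + \frac{1}{12}\right) - 17892 = \left(51 + \frac{1}{12}\right) - 17892 = \frac{613}{12} - 17892 = - \frac{214091}{12}$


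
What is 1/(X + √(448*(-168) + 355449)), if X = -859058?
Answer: -859058/737980367179 - √280185/737980367179 ≈ -1.1648e-6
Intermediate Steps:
1/(X + √(448*(-168) + 355449)) = 1/(-859058 + √(448*(-168) + 355449)) = 1/(-859058 + √(-75264 + 355449)) = 1/(-859058 + √280185)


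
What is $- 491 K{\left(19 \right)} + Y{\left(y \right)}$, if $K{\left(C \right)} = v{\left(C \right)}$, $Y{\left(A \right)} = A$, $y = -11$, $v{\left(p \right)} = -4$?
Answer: $1953$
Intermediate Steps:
$K{\left(C \right)} = -4$
$- 491 K{\left(19 \right)} + Y{\left(y \right)} = \left(-491\right) \left(-4\right) - 11 = 1964 - 11 = 1953$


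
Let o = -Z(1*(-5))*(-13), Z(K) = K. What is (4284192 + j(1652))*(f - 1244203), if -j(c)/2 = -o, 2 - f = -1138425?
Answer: -453150942112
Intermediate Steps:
f = 1138427 (f = 2 - 1*(-1138425) = 2 + 1138425 = 1138427)
o = -65 (o = -(-5)*(-13) = -1*(-5)*(-13) = 5*(-13) = -65)
j(c) = -130 (j(c) = -(-2)*(-65) = -2*65 = -130)
(4284192 + j(1652))*(f - 1244203) = (4284192 - 130)*(1138427 - 1244203) = 4284062*(-105776) = -453150942112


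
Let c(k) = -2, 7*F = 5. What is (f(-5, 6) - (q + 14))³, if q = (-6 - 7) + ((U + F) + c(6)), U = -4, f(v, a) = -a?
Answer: -1728/343 ≈ -5.0379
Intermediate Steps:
F = 5/7 (F = (⅐)*5 = 5/7 ≈ 0.71429)
q = -128/7 (q = (-6 - 7) + ((-4 + 5/7) - 2) = -13 + (-23/7 - 2) = -13 - 37/7 = -128/7 ≈ -18.286)
(f(-5, 6) - (q + 14))³ = (-1*6 - (-128/7 + 14))³ = (-6 - 1*(-30/7))³ = (-6 + 30/7)³ = (-12/7)³ = -1728/343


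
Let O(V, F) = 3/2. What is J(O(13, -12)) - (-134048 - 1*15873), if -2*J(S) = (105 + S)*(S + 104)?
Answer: 1154425/8 ≈ 1.4430e+5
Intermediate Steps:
O(V, F) = 3/2 (O(V, F) = (1/2)*3 = 3/2)
J(S) = -(104 + S)*(105 + S)/2 (J(S) = -(105 + S)*(S + 104)/2 = -(105 + S)*(104 + S)/2 = -(104 + S)*(105 + S)/2)
J(O(13, -12)) - (-134048 - 1*15873) = (-5460 - 209/2*3/2 - (3/2)**2/2) - (-134048 - 1*15873) = (-5460 - 627/4 - 1/2*9/4) - (-134048 - 15873) = (-5460 - 627/4 - 9/8) - 1*(-149921) = -44943/8 + 149921 = 1154425/8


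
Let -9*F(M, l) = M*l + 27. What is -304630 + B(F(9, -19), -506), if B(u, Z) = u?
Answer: -304614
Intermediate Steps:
F(M, l) = -3 - M*l/9 (F(M, l) = -(M*l + 27)/9 = -(27 + M*l)/9 = -3 - M*l/9)
-304630 + B(F(9, -19), -506) = -304630 + (-3 - 1/9*9*(-19)) = -304630 + (-3 + 19) = -304630 + 16 = -304614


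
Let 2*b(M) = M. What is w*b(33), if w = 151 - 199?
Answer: -792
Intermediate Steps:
b(M) = M/2
w = -48
w*b(33) = -24*33 = -48*33/2 = -792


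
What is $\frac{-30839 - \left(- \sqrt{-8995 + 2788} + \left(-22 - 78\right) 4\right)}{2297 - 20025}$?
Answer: $\frac{30439}{17728} - \frac{i \sqrt{6207}}{17728} \approx 1.717 - 0.0044441 i$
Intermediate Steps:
$\frac{-30839 - \left(- \sqrt{-8995 + 2788} + \left(-22 - 78\right) 4\right)}{2297 - 20025} = \frac{-30839 + \left(\sqrt{-6207} - \left(-100\right) 4\right)}{-17728} = \left(-30839 + \left(i \sqrt{6207} - -400\right)\right) \left(- \frac{1}{17728}\right) = \left(-30839 + \left(i \sqrt{6207} + 400\right)\right) \left(- \frac{1}{17728}\right) = \left(-30839 + \left(400 + i \sqrt{6207}\right)\right) \left(- \frac{1}{17728}\right) = \left(-30439 + i \sqrt{6207}\right) \left(- \frac{1}{17728}\right) = \frac{30439}{17728} - \frac{i \sqrt{6207}}{17728}$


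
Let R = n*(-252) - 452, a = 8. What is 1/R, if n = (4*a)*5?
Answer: -1/40772 ≈ -2.4527e-5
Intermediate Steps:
n = 160 (n = (4*8)*5 = 32*5 = 160)
R = -40772 (R = 160*(-252) - 452 = -40320 - 452 = -40772)
1/R = 1/(-40772) = -1/40772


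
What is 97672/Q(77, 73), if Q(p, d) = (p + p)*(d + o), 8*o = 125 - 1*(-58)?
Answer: 390688/59059 ≈ 6.6152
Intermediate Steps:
o = 183/8 (o = (125 - 1*(-58))/8 = (125 + 58)/8 = (1/8)*183 = 183/8 ≈ 22.875)
Q(p, d) = 2*p*(183/8 + d) (Q(p, d) = (p + p)*(d + 183/8) = (2*p)*(183/8 + d) = 2*p*(183/8 + d))
97672/Q(77, 73) = 97672/(((1/4)*77*(183 + 8*73))) = 97672/(((1/4)*77*(183 + 584))) = 97672/(((1/4)*77*767)) = 97672/(59059/4) = 97672*(4/59059) = 390688/59059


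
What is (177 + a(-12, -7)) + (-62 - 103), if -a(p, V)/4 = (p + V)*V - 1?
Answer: -516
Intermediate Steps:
a(p, V) = 4 - 4*V*(V + p) (a(p, V) = -4*((p + V)*V - 1) = -4*((V + p)*V - 1) = -4*(V*(V + p) - 1) = -4*(-1 + V*(V + p)) = 4 - 4*V*(V + p))
(177 + a(-12, -7)) + (-62 - 103) = (177 + (4 - 4*(-7)² - 4*(-7)*(-12))) + (-62 - 103) = (177 + (4 - 4*49 - 336)) - 165 = (177 + (4 - 196 - 336)) - 165 = (177 - 528) - 165 = -351 - 165 = -516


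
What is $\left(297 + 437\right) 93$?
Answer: $68262$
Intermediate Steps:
$\left(297 + 437\right) 93 = 734 \cdot 93 = 68262$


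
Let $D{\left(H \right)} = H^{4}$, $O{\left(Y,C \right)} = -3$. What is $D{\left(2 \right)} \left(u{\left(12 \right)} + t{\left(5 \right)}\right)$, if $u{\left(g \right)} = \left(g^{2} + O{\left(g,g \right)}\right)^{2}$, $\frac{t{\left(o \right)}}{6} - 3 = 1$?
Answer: $318480$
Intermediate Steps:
$t{\left(o \right)} = 24$ ($t{\left(o \right)} = 18 + 6 \cdot 1 = 18 + 6 = 24$)
$u{\left(g \right)} = \left(-3 + g^{2}\right)^{2}$ ($u{\left(g \right)} = \left(g^{2} - 3\right)^{2} = \left(-3 + g^{2}\right)^{2}$)
$D{\left(2 \right)} \left(u{\left(12 \right)} + t{\left(5 \right)}\right) = 2^{4} \left(\left(-3 + 12^{2}\right)^{2} + 24\right) = 16 \left(\left(-3 + 144\right)^{2} + 24\right) = 16 \left(141^{2} + 24\right) = 16 \left(19881 + 24\right) = 16 \cdot 19905 = 318480$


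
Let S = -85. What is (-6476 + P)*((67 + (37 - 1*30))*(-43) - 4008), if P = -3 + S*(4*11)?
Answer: 73474610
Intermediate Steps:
P = -3743 (P = -3 - 340*11 = -3 - 85*44 = -3 - 3740 = -3743)
(-6476 + P)*((67 + (37 - 1*30))*(-43) - 4008) = (-6476 - 3743)*((67 + (37 - 1*30))*(-43) - 4008) = -10219*((67 + (37 - 30))*(-43) - 4008) = -10219*((67 + 7)*(-43) - 4008) = -10219*(74*(-43) - 4008) = -10219*(-3182 - 4008) = -10219*(-7190) = 73474610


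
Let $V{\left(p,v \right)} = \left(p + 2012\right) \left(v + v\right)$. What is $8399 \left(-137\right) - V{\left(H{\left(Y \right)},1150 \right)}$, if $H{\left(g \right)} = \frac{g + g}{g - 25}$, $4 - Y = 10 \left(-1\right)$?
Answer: $- \frac{63496493}{11} \approx -5.7724 \cdot 10^{6}$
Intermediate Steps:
$Y = 14$ ($Y = 4 - 10 \left(-1\right) = 4 - -10 = 4 + 10 = 14$)
$H{\left(g \right)} = \frac{2 g}{-25 + g}$
$V{\left(p,v \right)} = 2 v \left(2012 + p\right)$ ($V{\left(p,v \right)} = \left(2012 + p\right) 2 v = 2 v \left(2012 + p\right)$)
$8399 \left(-137\right) - V{\left(H{\left(Y \right)},1150 \right)} = 8399 \left(-137\right) - 2 \cdot 1150 \left(2012 + 2 \cdot 14 \frac{1}{-25 + 14}\right) = -1150663 - 2 \cdot 1150 \left(2012 + 2 \cdot 14 \frac{1}{-11}\right) = -1150663 - 2 \cdot 1150 \left(2012 + 2 \cdot 14 \left(- \frac{1}{11}\right)\right) = -1150663 - 2 \cdot 1150 \left(2012 - \frac{28}{11}\right) = -1150663 - 2 \cdot 1150 \cdot \frac{22104}{11} = -1150663 - \frac{50839200}{11} = - \frac{63496493}{11}$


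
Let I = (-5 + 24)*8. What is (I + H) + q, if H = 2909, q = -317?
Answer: 2744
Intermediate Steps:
I = 152 (I = 19*8 = 152)
(I + H) + q = (152 + 2909) - 317 = 3061 - 317 = 2744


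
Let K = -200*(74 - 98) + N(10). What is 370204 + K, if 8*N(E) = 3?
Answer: 3000035/8 ≈ 3.7500e+5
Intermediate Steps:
N(E) = 3/8 (N(E) = (⅛)*3 = 3/8)
K = 38403/8 (K = -200*(74 - 98) + 3/8 = -200*(-24) + 3/8 = 4800 + 3/8 = 38403/8 ≈ 4800.4)
370204 + K = 370204 + 38403/8 = 3000035/8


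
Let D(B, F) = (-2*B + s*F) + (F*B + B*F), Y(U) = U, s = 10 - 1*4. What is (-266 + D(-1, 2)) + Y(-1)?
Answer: -257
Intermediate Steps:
s = 6 (s = 10 - 4 = 6)
D(B, F) = -2*B + 6*F + 2*B*F (D(B, F) = (-2*B + 6*F) + (F*B + B*F) = (-2*B + 6*F) + (B*F + B*F) = (-2*B + 6*F) + 2*B*F = -2*B + 6*F + 2*B*F)
(-266 + D(-1, 2)) + Y(-1) = (-266 + (-2*(-1) + 6*2 + 2*(-1)*2)) - 1 = (-266 + (2 + 12 - 4)) - 1 = (-266 + 10) - 1 = -256 - 1 = -257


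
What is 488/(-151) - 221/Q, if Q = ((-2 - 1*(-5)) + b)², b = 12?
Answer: -143171/33975 ≈ -4.2140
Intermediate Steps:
Q = 225 (Q = ((-2 - 1*(-5)) + 12)² = ((-2 + 5) + 12)² = (3 + 12)² = 15² = 225)
488/(-151) - 221/Q = 488/(-151) - 221/225 = 488*(-1/151) - 221*1/225 = -488/151 - 221/225 = -143171/33975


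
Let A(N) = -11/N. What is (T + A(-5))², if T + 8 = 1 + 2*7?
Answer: 2116/25 ≈ 84.640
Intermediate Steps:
T = 7 (T = -8 + (1 + 2*7) = -8 + (1 + 14) = -8 + 15 = 7)
(T + A(-5))² = (7 - 11/(-5))² = (7 - 11*(-⅕))² = (7 + 11/5)² = (46/5)² = 2116/25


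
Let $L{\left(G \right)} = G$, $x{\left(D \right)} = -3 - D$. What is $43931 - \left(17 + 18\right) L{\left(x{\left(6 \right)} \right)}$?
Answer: $44246$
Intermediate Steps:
$43931 - \left(17 + 18\right) L{\left(x{\left(6 \right)} \right)} = 43931 - \left(17 + 18\right) \left(-3 - 6\right) = 43931 - 35 \left(-3 - 6\right) = 43931 - 35 \left(-9\right) = 43931 - -315 = 43931 + 315 = 44246$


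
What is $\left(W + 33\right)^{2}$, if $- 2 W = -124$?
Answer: $9025$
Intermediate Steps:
$W = 62$ ($W = \left(- \frac{1}{2}\right) \left(-124\right) = 62$)
$\left(W + 33\right)^{2} = \left(62 + 33\right)^{2} = 95^{2} = 9025$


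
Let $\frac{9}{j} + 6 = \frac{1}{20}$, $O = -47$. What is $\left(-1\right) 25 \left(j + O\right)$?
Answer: $\frac{144325}{119} \approx 1212.8$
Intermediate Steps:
$j = - \frac{180}{119}$ ($j = \frac{9}{-6 + \frac{1}{20}} = \frac{9}{- \frac{119}{20}} = 9 \left(- \frac{20}{119}\right) = - \frac{180}{119} \approx -1.5126$)
$\left(-1\right) 25 \left(j + O\right) = \left(-1\right) 25 \left(- \frac{180}{119} - 47\right) = \left(-25\right) \left(- \frac{5773}{119}\right) = \frac{144325}{119}$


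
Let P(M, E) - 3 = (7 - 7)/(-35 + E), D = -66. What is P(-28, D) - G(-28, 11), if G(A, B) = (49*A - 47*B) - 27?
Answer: 1919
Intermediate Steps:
P(M, E) = 3 (P(M, E) = 3 + (7 - 7)/(-35 + E) = 3 + 0/(-35 + E) = 3 + 0 = 3)
G(A, B) = -27 - 47*B + 49*A (G(A, B) = (-47*B + 49*A) - 27 = -27 - 47*B + 49*A)
P(-28, D) - G(-28, 11) = 3 - (-27 - 47*11 + 49*(-28)) = 3 - (-27 - 517 - 1372) = 3 - 1*(-1916) = 3 + 1916 = 1919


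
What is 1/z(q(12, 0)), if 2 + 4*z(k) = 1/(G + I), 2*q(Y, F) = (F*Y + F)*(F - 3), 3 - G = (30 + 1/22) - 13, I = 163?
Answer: -3277/1633 ≈ -2.0067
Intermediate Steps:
G = -309/22 (G = 3 - ((30 + 1/22) - 13) = 3 - (661/22 - 13) = 3 - 1*375/22 = 3 - 375/22 = -309/22 ≈ -14.045)
q(Y, F) = (-3 + F)*(F + F*Y)/2 (q(Y, F) = ((F*Y + F)*(F - 3))/2 = ((F + F*Y)*(-3 + F))/2 = ((-3 + F)*(F + F*Y))/2 = (-3 + F)*(F + F*Y)/2)
z(k) = -1633/3277 (z(k) = -½ + 1/(4*(-309/22 + 163)) = -½ + 1/(4*(3277/22)) = -½ + (¼)*(22/3277) = -½ + 11/6554 = -1633/3277)
1/z(q(12, 0)) = 1/(-1633/3277) = -3277/1633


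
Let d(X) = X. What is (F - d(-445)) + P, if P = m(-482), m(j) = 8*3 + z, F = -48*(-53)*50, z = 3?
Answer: 127672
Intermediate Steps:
F = 127200 (F = 2544*50 = 127200)
m(j) = 27 (m(j) = 8*3 + 3 = 24 + 3 = 27)
P = 27
(F - d(-445)) + P = (127200 - 1*(-445)) + 27 = (127200 + 445) + 27 = 127645 + 27 = 127672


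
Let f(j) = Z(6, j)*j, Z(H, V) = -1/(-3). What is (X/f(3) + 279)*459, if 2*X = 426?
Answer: 225828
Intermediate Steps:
Z(H, V) = ⅓ (Z(H, V) = -1*(-⅓) = ⅓)
X = 213 (X = (½)*426 = 213)
f(j) = j/3
(X/f(3) + 279)*459 = (213/(((⅓)*3)) + 279)*459 = (213/1 + 279)*459 = (213*1 + 279)*459 = (213 + 279)*459 = 492*459 = 225828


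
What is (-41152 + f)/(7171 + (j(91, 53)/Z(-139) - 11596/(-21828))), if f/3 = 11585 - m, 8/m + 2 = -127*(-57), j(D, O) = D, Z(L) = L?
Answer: -1526778608613/1711479642533 ≈ -0.89208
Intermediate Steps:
m = 8/7237 (m = 8/(-2 - 127*(-57)) = 8/(-2 + 7239) = 8/7237 ≈ 0.0011054)
f = 251521911/7237 (f = 3*(11585 - 1*8/7237) = 3*(11585 - 8/7237) = 3*(83840637/7237) = 251521911/7237 ≈ 34755.)
(-41152 + f)/(7171 + (j(91, 53)/Z(-139) - 11596/(-21828))) = (-41152 + 251521911/7237)/(7171 + (91/(-139) - 11596/(-21828))) = -46295113/(7237*(7171 + (91*(-1/139) - 11596*(-1/21828)))) = -46295113/(7237*(7171 + (-91/139 + 2899/5457))) = -46295113/(7237*(7171 - 93626/758523)) = -46295113/(7237*5439274807/758523) = -46295113/7237*758523/5439274807 = -1526778608613/1711479642533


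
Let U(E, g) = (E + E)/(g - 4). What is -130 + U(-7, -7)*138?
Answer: 502/11 ≈ 45.636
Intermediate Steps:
U(E, g) = 2*E/(-4 + g) (U(E, g) = (2*E)/(-4 + g) = 2*E/(-4 + g))
-130 + U(-7, -7)*138 = -130 + (2*(-7)/(-4 - 7))*138 = -130 + (2*(-7)/(-11))*138 = -130 + (2*(-7)*(-1/11))*138 = -130 + (14/11)*138 = -130 + 1932/11 = 502/11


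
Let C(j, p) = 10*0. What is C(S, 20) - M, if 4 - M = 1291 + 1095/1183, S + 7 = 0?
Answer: 1523616/1183 ≈ 1287.9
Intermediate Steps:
S = -7 (S = -7 + 0 = -7)
C(j, p) = 0
M = -1523616/1183 (M = 4 - (1291 + 1095/1183) = 4 - 1*1528348/1183 = 4 - 1528348/1183 = -1523616/1183 ≈ -1287.9)
C(S, 20) - M = 0 - 1*(-1523616/1183) = 0 + 1523616/1183 = 1523616/1183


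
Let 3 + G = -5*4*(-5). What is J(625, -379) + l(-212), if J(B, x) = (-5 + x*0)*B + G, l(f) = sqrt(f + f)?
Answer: -3028 + 2*I*sqrt(106) ≈ -3028.0 + 20.591*I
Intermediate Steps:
G = 97 (G = -3 - 5*4*(-5) = -3 - 20*(-5) = -3 + 100 = 97)
l(f) = sqrt(2)*sqrt(f) (l(f) = sqrt(2*f) = sqrt(2)*sqrt(f))
J(B, x) = 97 - 5*B (J(B, x) = (-5 + x*0)*B + 97 = (-5 + 0)*B + 97 = -5*B + 97 = 97 - 5*B)
J(625, -379) + l(-212) = (97 - 5*625) + sqrt(2)*sqrt(-212) = (97 - 3125) + sqrt(2)*(2*I*sqrt(53)) = -3028 + 2*I*sqrt(106)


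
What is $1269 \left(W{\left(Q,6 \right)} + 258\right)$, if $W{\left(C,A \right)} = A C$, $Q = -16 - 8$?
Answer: $144666$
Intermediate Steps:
$Q = -24$ ($Q = -16 - 8 = -24$)
$1269 \left(W{\left(Q,6 \right)} + 258\right) = 1269 \left(6 \left(-24\right) + 258\right) = 1269 \left(-144 + 258\right) = 1269 \cdot 114 = 144666$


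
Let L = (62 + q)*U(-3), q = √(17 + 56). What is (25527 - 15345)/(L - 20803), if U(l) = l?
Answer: -106854999/220268732 + 15273*√73/220268732 ≈ -0.48452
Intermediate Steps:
q = √73 ≈ 8.5440
L = -186 - 3*√73 (L = (62 + √73)*(-3) = -186 - 3*√73 ≈ -211.63)
(25527 - 15345)/(L - 20803) = (25527 - 15345)/((-186 - 3*√73) - 20803) = 10182/(-20989 - 3*√73)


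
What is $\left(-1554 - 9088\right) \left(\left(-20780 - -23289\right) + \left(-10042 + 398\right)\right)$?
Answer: $75930670$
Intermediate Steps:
$\left(-1554 - 9088\right) \left(\left(-20780 - -23289\right) + \left(-10042 + 398\right)\right) = - 10642 \left(\left(-20780 + 23289\right) - 9644\right) = - 10642 \left(2509 - 9644\right) = \left(-10642\right) \left(-7135\right) = 75930670$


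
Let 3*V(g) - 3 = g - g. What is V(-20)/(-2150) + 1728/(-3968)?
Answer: -14528/33325 ≈ -0.43595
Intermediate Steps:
V(g) = 1 (V(g) = 1 + (g - g)/3 = 1 + (1/3)*0 = 1 + 0 = 1)
V(-20)/(-2150) + 1728/(-3968) = 1/(-2150) + 1728/(-3968) = 1*(-1/2150) + 1728*(-1/3968) = -1/2150 - 27/62 = -14528/33325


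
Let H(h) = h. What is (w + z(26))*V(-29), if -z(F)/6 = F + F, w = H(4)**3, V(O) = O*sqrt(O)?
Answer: 7192*I*sqrt(29) ≈ 38730.0*I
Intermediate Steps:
V(O) = O**(3/2)
w = 64 (w = 4**3 = 64)
z(F) = -12*F (z(F) = -6*(F + F) = -12*F)
(w + z(26))*V(-29) = (64 - 12*26)*(-29)**(3/2) = (64 - 312)*(-29*I*sqrt(29)) = -(-7192)*I*sqrt(29) = 7192*I*sqrt(29)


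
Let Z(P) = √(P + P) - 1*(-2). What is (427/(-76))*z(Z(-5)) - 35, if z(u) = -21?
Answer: 6307/76 ≈ 82.987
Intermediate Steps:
Z(P) = 2 + √2*√P (Z(P) = √(2*P) + 2 = √2*√P + 2 = 2 + √2*√P)
(427/(-76))*z(Z(-5)) - 35 = (427/(-76))*(-21) - 35 = (427*(-1/76))*(-21) - 35 = -427/76*(-21) - 35 = 8967/76 - 35 = 6307/76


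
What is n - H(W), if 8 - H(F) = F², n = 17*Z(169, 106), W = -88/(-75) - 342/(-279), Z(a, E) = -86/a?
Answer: -9953148554/913550625 ≈ -10.895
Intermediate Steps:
W = 5578/2325 (W = -88*(-1/75) - 342*(-1/279) = 88/75 + 38/31 = 5578/2325 ≈ 2.3991)
n = -1462/169 (n = 17*(-86/169) = -1462/169 ≈ -8.6509)
H(F) = 8 - F²
n - H(W) = -1462/169 - (8 - (5578/2325)²) = -1462/169 - (8 - 1*31114084/5405625) = -1462/169 - (8 - 31114084/5405625) = -1462/169 - 1*12130916/5405625 = -1462/169 - 12130916/5405625 = -9953148554/913550625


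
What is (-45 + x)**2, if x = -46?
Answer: 8281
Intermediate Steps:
(-45 + x)**2 = (-45 - 46)**2 = (-91)**2 = 8281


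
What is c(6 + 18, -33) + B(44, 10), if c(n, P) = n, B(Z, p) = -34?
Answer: -10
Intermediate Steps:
c(6 + 18, -33) + B(44, 10) = (6 + 18) - 34 = 24 - 34 = -10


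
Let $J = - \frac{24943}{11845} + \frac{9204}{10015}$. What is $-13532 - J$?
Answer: $- \frac{321025783067}{23725535} \approx -13531.0$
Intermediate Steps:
$J = - \frac{28156553}{23725535}$ ($J = \left(-24943\right) \frac{1}{11845} + 9204 \cdot \frac{1}{10015} = - \frac{24943}{11845} + \frac{9204}{10015} = - \frac{28156553}{23725535} \approx -1.1868$)
$-13532 - J = -13532 - - \frac{28156553}{23725535} = -13532 + \frac{28156553}{23725535} = - \frac{321025783067}{23725535}$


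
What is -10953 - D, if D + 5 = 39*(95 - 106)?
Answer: -10519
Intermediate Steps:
D = -434 (D = -5 + 39*(95 - 106) = -5 + 39*(-11) = -5 - 429 = -434)
-10953 - D = -10953 - 1*(-434) = -10953 + 434 = -10519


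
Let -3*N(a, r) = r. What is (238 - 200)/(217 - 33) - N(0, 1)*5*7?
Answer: 3277/276 ≈ 11.873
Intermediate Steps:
N(a, r) = -r/3
(238 - 200)/(217 - 33) - N(0, 1)*5*7 = (238 - 200)/(217 - 33) - -1/3*1*5*7 = 38/184 - (-1/3*5)*7 = 38*(1/184) - (-5)*7/3 = 19/92 - 1*(-35/3) = 19/92 + 35/3 = 3277/276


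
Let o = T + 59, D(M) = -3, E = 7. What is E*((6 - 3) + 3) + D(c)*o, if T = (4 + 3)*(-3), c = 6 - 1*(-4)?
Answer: -72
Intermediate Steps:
c = 10 (c = 6 + 4 = 10)
T = -21 (T = 7*(-3) = -21)
o = 38 (o = -21 + 59 = 38)
E*((6 - 3) + 3) + D(c)*o = 7*((6 - 3) + 3) - 3*38 = 7*(3 + 3) - 114 = 7*6 - 114 = 42 - 114 = -72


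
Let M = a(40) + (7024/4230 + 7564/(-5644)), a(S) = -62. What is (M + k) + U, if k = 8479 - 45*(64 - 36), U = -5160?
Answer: 5960533172/2984265 ≈ 1997.3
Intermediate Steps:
k = 7219 (k = 8479 - 45*28 = 8479 - 1*1260 = 8479 - 1260 = 7219)
M = -184068463/2984265 (M = -62 + (7024/4230 + 7564/(-5644)) = -62 + (7024*(1/4230) + 7564*(-1/5644)) = -62 + (3512/2115 - 1891/1411) = -62 + 955967/2984265 = -184068463/2984265 ≈ -61.680)
(M + k) + U = (-184068463/2984265 + 7219) - 5160 = 21359340572/2984265 - 5160 = 5960533172/2984265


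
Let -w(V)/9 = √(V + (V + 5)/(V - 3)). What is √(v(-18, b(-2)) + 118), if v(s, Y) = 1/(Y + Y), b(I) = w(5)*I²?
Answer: √(424800 - 5*√10)/60 ≈ 10.863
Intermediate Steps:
w(V) = -9*√(V + (5 + V)/(-3 + V)) (w(V) = -9*√(V + (V + 5)/(V - 3)) = -9*√(V + (5 + V)/(-3 + V)))
b(I) = -9*√10*I² (b(I) = (-9*√(5 + 5 + 5*(-3 + 5))/√(-3 + 5))*I² = (-9*√2*√(5 + 5 + 5*2)/2)*I² = (-9*√2*√(5 + 5 + 10)/2)*I² = (-9*√10)*I² = -9*√10*I²)
v(s, Y) = 1/(2*Y)
√(v(-18, b(-2)) + 118) = √(1/(2*((-9*√10*(-2)²))) + 118) = √(1/(2*((-9*√10*4))) + 118) = √(1/(2*((-36*√10))) + 118) = √((-√10/360)/2 + 118) = √(-√10/720 + 118) = √(118 - √10/720)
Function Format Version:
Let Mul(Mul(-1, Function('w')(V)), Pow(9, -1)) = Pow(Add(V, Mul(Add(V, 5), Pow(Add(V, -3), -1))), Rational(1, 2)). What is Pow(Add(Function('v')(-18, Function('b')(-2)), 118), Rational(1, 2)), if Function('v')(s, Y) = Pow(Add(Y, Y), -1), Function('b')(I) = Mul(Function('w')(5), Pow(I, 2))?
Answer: Mul(Rational(1, 60), Pow(Add(424800, Mul(-5, Pow(10, Rational(1, 2)))), Rational(1, 2))) ≈ 10.863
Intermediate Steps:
Function('w')(V) = Mul(-9, Pow(Add(V, Mul(Pow(Add(-3, V), -1), Add(5, V))), Rational(1, 2))) (Function('w')(V) = Mul(-9, Pow(Add(V, Mul(Add(V, 5), Pow(Add(V, -3), -1))), Rational(1, 2))) = Mul(-9, Pow(Add(V, Mul(Add(5, V), Pow(Add(-3, V), -1))), Rational(1, 2))) = Mul(-9, Pow(Add(V, Mul(Pow(Add(-3, V), -1), Add(5, V))), Rational(1, 2))))
Function('b')(I) = Mul(-9, Pow(10, Rational(1, 2)), Pow(I, 2)) (Function('b')(I) = Mul(Mul(-9, Pow(Mul(Pow(Add(-3, 5), -1), Add(5, 5, Mul(5, Add(-3, 5)))), Rational(1, 2))), Pow(I, 2)) = Mul(Mul(-9, Pow(Mul(Pow(2, -1), Add(5, 5, Mul(5, 2))), Rational(1, 2))), Pow(I, 2)) = Mul(Mul(-9, Pow(Mul(Rational(1, 2), Add(5, 5, 10)), Rational(1, 2))), Pow(I, 2)) = Mul(Mul(-9, Pow(Mul(Rational(1, 2), 20), Rational(1, 2))), Pow(I, 2)) = Mul(Mul(-9, Pow(10, Rational(1, 2))), Pow(I, 2)) = Mul(-9, Pow(10, Rational(1, 2)), Pow(I, 2)))
Function('v')(s, Y) = Mul(Rational(1, 2), Pow(Y, -1)) (Function('v')(s, Y) = Pow(Mul(2, Y), -1) = Mul(Rational(1, 2), Pow(Y, -1)))
Pow(Add(Function('v')(-18, Function('b')(-2)), 118), Rational(1, 2)) = Pow(Add(Mul(Rational(1, 2), Pow(Mul(-9, Pow(10, Rational(1, 2)), Pow(-2, 2)), -1)), 118), Rational(1, 2)) = Pow(Add(Mul(Rational(1, 2), Pow(Mul(-9, Pow(10, Rational(1, 2)), 4), -1)), 118), Rational(1, 2)) = Pow(Add(Mul(Rational(1, 2), Pow(Mul(-36, Pow(10, Rational(1, 2))), -1)), 118), Rational(1, 2)) = Pow(Add(Mul(Rational(1, 2), Mul(Rational(-1, 360), Pow(10, Rational(1, 2)))), 118), Rational(1, 2)) = Pow(Add(Mul(Rational(-1, 720), Pow(10, Rational(1, 2))), 118), Rational(1, 2)) = Pow(Add(118, Mul(Rational(-1, 720), Pow(10, Rational(1, 2)))), Rational(1, 2))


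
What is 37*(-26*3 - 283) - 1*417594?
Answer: -430951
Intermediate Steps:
37*(-26*3 - 283) - 1*417594 = 37*(-78 - 283) - 417594 = 37*(-361) - 417594 = -13357 - 417594 = -430951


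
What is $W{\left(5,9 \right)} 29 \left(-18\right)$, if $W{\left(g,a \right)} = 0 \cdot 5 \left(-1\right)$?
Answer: $0$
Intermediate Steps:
$W{\left(g,a \right)} = 0$ ($W{\left(g,a \right)} = 0 \left(-1\right) = 0$)
$W{\left(5,9 \right)} 29 \left(-18\right) = 0 \cdot 29 \left(-18\right) = 0 \left(-18\right) = 0$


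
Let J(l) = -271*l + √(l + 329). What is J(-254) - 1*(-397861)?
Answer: 466695 + 5*√3 ≈ 4.6670e+5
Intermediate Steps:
J(l) = √(329 + l) - 271*l (J(l) = -271*l + √(329 + l) = √(329 + l) - 271*l)
J(-254) - 1*(-397861) = (√(329 - 254) - 271*(-254)) - 1*(-397861) = (√75 + 68834) + 397861 = (5*√3 + 68834) + 397861 = (68834 + 5*√3) + 397861 = 466695 + 5*√3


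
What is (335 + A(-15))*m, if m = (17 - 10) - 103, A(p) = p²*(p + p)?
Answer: 615840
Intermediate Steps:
A(p) = 2*p³ (A(p) = p²*(2*p) = 2*p³)
m = -96 (m = 7 - 103 = -96)
(335 + A(-15))*m = (335 + 2*(-15)³)*(-96) = (335 + 2*(-3375))*(-96) = (335 - 6750)*(-96) = -6415*(-96) = 615840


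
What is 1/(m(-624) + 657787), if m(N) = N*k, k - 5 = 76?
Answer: 1/607243 ≈ 1.6468e-6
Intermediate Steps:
k = 81 (k = 5 + 76 = 81)
m(N) = 81*N (m(N) = N*81 = 81*N)
1/(m(-624) + 657787) = 1/(81*(-624) + 657787) = 1/(-50544 + 657787) = 1/607243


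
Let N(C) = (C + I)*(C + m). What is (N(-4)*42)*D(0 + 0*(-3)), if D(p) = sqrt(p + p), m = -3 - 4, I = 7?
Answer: 0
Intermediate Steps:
m = -7
D(p) = sqrt(2)*sqrt(p) (D(p) = sqrt(2*p) = sqrt(2)*sqrt(p))
N(C) = (-7 + C)*(7 + C) (N(C) = (C + 7)*(C - 7) = (7 + C)*(-7 + C) = (-7 + C)*(7 + C))
(N(-4)*42)*D(0 + 0*(-3)) = ((-49 + (-4)**2)*42)*(sqrt(2)*sqrt(0 + 0*(-3))) = ((-49 + 16)*42)*(sqrt(2)*sqrt(0 + 0)) = (-33*42)*(sqrt(2)*sqrt(0)) = -1386*sqrt(2)*0 = -1386*0 = 0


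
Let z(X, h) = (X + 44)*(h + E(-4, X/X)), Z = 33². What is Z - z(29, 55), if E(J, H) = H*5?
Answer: -3291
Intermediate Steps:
Z = 1089
E(J, H) = 5*H
z(X, h) = (5 + h)*(44 + X) (z(X, h) = (X + 44)*(h + 5*(X/X)) = (44 + X)*(h + 5*1) = (44 + X)*(h + 5) = (44 + X)*(5 + h) = (5 + h)*(44 + X))
Z - z(29, 55) = 1089 - (220 + 5*29 + 44*55 + 29*55) = 1089 - (220 + 145 + 2420 + 1595) = 1089 - 1*4380 = 1089 - 4380 = -3291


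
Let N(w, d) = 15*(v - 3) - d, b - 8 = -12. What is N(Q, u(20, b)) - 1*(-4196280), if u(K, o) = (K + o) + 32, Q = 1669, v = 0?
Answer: 4196187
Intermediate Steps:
b = -4 (b = 8 - 12 = -4)
u(K, o) = 32 + K + o
N(w, d) = -45 - d (N(w, d) = 15*(0 - 3) - d = 15*(-3) - d = -45 - d)
N(Q, u(20, b)) - 1*(-4196280) = (-45 - (32 + 20 - 4)) - 1*(-4196280) = (-45 - 1*48) + 4196280 = (-45 - 48) + 4196280 = -93 + 4196280 = 4196187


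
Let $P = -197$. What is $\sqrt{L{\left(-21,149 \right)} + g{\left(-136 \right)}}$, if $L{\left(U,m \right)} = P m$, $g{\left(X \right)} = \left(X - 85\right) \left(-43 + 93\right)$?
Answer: $i \sqrt{40403} \approx 201.0 i$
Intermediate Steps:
$g{\left(X \right)} = -4250 + 50 X$ ($g{\left(X \right)} = \left(-85 + X\right) 50 = -4250 + 50 X$)
$L{\left(U,m \right)} = - 197 m$
$\sqrt{L{\left(-21,149 \right)} + g{\left(-136 \right)}} = \sqrt{\left(-197\right) 149 + \left(-4250 + 50 \left(-136\right)\right)} = \sqrt{-29353 - 11050} = \sqrt{-40403} = i \sqrt{40403}$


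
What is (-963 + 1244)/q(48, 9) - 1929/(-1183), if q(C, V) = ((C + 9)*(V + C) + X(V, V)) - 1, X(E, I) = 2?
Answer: 507821/295750 ≈ 1.7171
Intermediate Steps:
q(C, V) = 1 + (9 + C)*(C + V) (q(C, V) = ((C + 9)*(V + C) + 2) - 1 = ((9 + C)*(C + V) + 2) - 1 = (2 + (9 + C)*(C + V)) - 1 = 1 + (9 + C)*(C + V))
(-963 + 1244)/q(48, 9) - 1929/(-1183) = (-963 + 1244)/(1 + 48² + 9*48 + 9*9 + 48*9) - 1929/(-1183) = 281/(1 + 2304 + 432 + 81 + 432) - 1929*(-1/1183) = 281/3250 + 1929/1183 = 507821/295750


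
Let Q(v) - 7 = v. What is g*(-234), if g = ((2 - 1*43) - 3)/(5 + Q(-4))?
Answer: 1287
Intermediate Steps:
Q(v) = 7 + v
g = -11/2 (g = ((2 - 1*43) - 3)/(5 + (7 - 4)) = ((2 - 43) - 3)/(5 + 3) = (-41 - 3)/8 = -44*⅛ = -11/2 ≈ -5.5000)
g*(-234) = -11/2*(-234) = 1287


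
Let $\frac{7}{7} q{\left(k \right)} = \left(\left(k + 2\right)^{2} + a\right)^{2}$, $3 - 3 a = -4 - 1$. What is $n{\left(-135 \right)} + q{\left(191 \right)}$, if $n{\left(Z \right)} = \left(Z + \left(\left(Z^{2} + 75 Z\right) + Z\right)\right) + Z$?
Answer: $\frac{12489249280}{9} \approx 1.3877 \cdot 10^{9}$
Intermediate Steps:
$a = \frac{8}{3}$ ($a = 1 - \frac{-4 - 1}{3} = 1 - - \frac{5}{3} = 1 + \frac{5}{3} = \frac{8}{3} \approx 2.6667$)
$n{\left(Z \right)} = Z^{2} + 78 Z$ ($n{\left(Z \right)} = \left(Z + \left(Z^{2} + 76 Z\right)\right) + Z = \left(Z^{2} + 77 Z\right) + Z = Z^{2} + 78 Z$)
$q{\left(k \right)} = \left(\frac{8}{3} + \left(2 + k\right)^{2}\right)^{2}$ ($q{\left(k \right)} = \left(\left(k + 2\right)^{2} + \frac{8}{3}\right)^{2} = \left(\left(2 + k\right)^{2} + \frac{8}{3}\right)^{2} = \left(\frac{8}{3} + \left(2 + k\right)^{2}\right)^{2}$)
$n{\left(-135 \right)} + q{\left(191 \right)} = - 135 \left(78 - 135\right) + \frac{\left(8 + 3 \left(2 + 191\right)^{2}\right)^{2}}{9} = \left(-135\right) \left(-57\right) + \frac{\left(8 + 3 \cdot 193^{2}\right)^{2}}{9} = 7695 + \frac{\left(8 + 3 \cdot 37249\right)^{2}}{9} = 7695 + \frac{\left(8 + 111747\right)^{2}}{9} = 7695 + \frac{111755^{2}}{9} = 7695 + \frac{1}{9} \cdot 12489180025 = 7695 + \frac{12489180025}{9} = \frac{12489249280}{9}$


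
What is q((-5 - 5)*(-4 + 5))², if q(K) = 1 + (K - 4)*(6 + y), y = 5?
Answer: 23409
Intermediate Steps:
q(K) = -43 + 11*K (q(K) = 1 + (K - 4)*(6 + 5) = 1 + (-4 + K)*11 = 1 + (-44 + 11*K) = -43 + 11*K)
q((-5 - 5)*(-4 + 5))² = (-43 + 11*((-5 - 5)*(-4 + 5)))² = (-43 + 11*(-10*1))² = (-43 + 11*(-10))² = (-43 - 110)² = (-153)² = 23409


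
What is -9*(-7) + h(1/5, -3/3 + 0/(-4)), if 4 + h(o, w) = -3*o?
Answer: 292/5 ≈ 58.400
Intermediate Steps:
h(o, w) = -4 - 3*o
-9*(-7) + h(1/5, -3/3 + 0/(-4)) = -9*(-7) + (-4 - 3/5) = 63 + (-4 - 3*⅕) = 63 + (-4 - ⅗) = 63 - 23/5 = 292/5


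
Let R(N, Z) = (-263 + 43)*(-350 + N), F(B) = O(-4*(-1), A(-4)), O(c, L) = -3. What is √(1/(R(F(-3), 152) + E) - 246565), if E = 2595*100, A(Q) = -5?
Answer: I*√7007184091581710/168580 ≈ 496.55*I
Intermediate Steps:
F(B) = -3
E = 259500
R(N, Z) = 77000 - 220*N (R(N, Z) = -220*(-350 + N) = 77000 - 220*N)
√(1/(R(F(-3), 152) + E) - 246565) = √(1/((77000 - 220*(-3)) + 259500) - 246565) = √(1/((77000 + 660) + 259500) - 246565) = √(1/(77660 + 259500) - 246565) = √(1/337160 - 246565) = √(-83131855399/337160) = I*√7007184091581710/168580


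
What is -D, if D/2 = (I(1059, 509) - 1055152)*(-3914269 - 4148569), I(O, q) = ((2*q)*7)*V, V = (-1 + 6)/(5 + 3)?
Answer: -16943219553267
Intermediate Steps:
V = 5/8 ≈ 0.62500
I(O, q) = 35*q/4 (I(O, q) = ((2*q)*7)*(5/8) = (14*q)*(5/8) = 35*q/4)
D = 16943219553267 (D = 2*(((35/4)*509 - 1055152)*(-3914269 - 4148569)) = 2*((17815/4 - 1055152)*(-8062838)) = 2*(-4202793/4*(-8062838)) = 2*(16943219553267/2) = 16943219553267)
-D = -1*16943219553267 = -16943219553267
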